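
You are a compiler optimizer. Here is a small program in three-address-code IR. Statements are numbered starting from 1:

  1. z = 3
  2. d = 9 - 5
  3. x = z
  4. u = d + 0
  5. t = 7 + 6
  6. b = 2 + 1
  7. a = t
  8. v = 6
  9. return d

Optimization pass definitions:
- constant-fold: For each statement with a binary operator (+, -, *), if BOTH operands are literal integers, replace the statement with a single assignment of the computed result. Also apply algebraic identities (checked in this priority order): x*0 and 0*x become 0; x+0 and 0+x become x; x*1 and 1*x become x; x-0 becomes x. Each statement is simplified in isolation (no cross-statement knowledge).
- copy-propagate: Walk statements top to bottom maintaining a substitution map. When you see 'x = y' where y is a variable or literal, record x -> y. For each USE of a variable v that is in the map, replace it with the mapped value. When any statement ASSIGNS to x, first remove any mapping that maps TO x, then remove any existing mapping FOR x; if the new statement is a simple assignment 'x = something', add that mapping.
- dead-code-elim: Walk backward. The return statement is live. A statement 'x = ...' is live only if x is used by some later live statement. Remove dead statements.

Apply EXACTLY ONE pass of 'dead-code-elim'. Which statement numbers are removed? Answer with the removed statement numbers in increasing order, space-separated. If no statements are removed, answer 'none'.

Backward liveness scan:
Stmt 1 'z = 3': DEAD (z not in live set [])
Stmt 2 'd = 9 - 5': KEEP (d is live); live-in = []
Stmt 3 'x = z': DEAD (x not in live set ['d'])
Stmt 4 'u = d + 0': DEAD (u not in live set ['d'])
Stmt 5 't = 7 + 6': DEAD (t not in live set ['d'])
Stmt 6 'b = 2 + 1': DEAD (b not in live set ['d'])
Stmt 7 'a = t': DEAD (a not in live set ['d'])
Stmt 8 'v = 6': DEAD (v not in live set ['d'])
Stmt 9 'return d': KEEP (return); live-in = ['d']
Removed statement numbers: [1, 3, 4, 5, 6, 7, 8]
Surviving IR:
  d = 9 - 5
  return d

Answer: 1 3 4 5 6 7 8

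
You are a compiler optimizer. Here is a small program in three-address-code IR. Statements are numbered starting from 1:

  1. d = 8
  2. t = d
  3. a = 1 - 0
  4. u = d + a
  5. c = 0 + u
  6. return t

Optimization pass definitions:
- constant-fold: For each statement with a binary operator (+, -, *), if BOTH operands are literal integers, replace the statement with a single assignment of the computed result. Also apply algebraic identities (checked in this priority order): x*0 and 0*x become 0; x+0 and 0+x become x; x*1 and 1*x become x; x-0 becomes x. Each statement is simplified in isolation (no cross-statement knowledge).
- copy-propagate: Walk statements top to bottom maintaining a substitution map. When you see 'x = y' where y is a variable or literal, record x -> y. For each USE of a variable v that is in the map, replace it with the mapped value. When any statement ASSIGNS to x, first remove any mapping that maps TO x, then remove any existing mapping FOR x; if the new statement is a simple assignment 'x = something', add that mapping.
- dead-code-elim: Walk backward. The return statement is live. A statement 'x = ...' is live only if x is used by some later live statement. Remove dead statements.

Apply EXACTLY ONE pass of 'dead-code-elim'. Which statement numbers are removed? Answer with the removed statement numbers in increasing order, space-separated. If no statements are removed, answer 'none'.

Backward liveness scan:
Stmt 1 'd = 8': KEEP (d is live); live-in = []
Stmt 2 't = d': KEEP (t is live); live-in = ['d']
Stmt 3 'a = 1 - 0': DEAD (a not in live set ['t'])
Stmt 4 'u = d + a': DEAD (u not in live set ['t'])
Stmt 5 'c = 0 + u': DEAD (c not in live set ['t'])
Stmt 6 'return t': KEEP (return); live-in = ['t']
Removed statement numbers: [3, 4, 5]
Surviving IR:
  d = 8
  t = d
  return t

Answer: 3 4 5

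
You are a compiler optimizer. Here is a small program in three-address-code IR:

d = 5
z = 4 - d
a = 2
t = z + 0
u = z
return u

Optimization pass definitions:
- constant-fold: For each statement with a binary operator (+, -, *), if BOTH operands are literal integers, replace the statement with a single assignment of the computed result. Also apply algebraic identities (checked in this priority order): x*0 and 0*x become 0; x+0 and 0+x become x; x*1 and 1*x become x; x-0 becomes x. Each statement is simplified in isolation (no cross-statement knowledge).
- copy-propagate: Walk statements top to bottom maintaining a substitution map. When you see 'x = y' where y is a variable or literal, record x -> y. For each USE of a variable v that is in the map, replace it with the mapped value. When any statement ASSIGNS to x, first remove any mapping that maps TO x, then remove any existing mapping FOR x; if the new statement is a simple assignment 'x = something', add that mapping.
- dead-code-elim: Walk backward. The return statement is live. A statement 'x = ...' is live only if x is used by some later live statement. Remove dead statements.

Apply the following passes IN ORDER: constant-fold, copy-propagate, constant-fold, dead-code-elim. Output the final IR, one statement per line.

Answer: z = -1
return z

Derivation:
Initial IR:
  d = 5
  z = 4 - d
  a = 2
  t = z + 0
  u = z
  return u
After constant-fold (6 stmts):
  d = 5
  z = 4 - d
  a = 2
  t = z
  u = z
  return u
After copy-propagate (6 stmts):
  d = 5
  z = 4 - 5
  a = 2
  t = z
  u = z
  return z
After constant-fold (6 stmts):
  d = 5
  z = -1
  a = 2
  t = z
  u = z
  return z
After dead-code-elim (2 stmts):
  z = -1
  return z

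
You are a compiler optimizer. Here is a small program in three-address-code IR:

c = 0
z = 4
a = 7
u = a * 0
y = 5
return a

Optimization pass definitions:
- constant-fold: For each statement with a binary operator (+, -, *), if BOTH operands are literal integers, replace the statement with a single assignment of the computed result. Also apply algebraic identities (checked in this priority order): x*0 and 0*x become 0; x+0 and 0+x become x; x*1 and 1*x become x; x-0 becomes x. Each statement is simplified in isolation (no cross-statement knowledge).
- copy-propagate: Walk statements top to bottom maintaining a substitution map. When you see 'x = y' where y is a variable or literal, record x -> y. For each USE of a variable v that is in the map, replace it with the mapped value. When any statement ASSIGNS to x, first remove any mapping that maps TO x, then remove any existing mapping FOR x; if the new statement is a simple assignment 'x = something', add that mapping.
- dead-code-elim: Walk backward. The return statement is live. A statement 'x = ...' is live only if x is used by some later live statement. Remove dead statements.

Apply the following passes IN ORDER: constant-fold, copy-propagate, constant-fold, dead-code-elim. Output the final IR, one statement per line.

Answer: return 7

Derivation:
Initial IR:
  c = 0
  z = 4
  a = 7
  u = a * 0
  y = 5
  return a
After constant-fold (6 stmts):
  c = 0
  z = 4
  a = 7
  u = 0
  y = 5
  return a
After copy-propagate (6 stmts):
  c = 0
  z = 4
  a = 7
  u = 0
  y = 5
  return 7
After constant-fold (6 stmts):
  c = 0
  z = 4
  a = 7
  u = 0
  y = 5
  return 7
After dead-code-elim (1 stmts):
  return 7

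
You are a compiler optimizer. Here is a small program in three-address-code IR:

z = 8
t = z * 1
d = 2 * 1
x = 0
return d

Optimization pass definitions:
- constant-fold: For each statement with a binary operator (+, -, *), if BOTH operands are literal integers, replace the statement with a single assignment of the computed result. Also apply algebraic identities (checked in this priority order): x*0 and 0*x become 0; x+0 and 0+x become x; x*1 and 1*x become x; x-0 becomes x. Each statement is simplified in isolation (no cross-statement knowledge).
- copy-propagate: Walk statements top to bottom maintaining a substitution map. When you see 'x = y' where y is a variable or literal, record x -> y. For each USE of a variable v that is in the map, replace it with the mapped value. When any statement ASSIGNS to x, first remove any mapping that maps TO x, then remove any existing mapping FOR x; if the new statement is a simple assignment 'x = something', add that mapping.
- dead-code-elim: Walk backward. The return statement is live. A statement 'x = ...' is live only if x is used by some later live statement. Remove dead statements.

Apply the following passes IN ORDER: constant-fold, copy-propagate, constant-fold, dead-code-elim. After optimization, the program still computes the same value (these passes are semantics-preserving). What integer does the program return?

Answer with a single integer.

Answer: 2

Derivation:
Initial IR:
  z = 8
  t = z * 1
  d = 2 * 1
  x = 0
  return d
After constant-fold (5 stmts):
  z = 8
  t = z
  d = 2
  x = 0
  return d
After copy-propagate (5 stmts):
  z = 8
  t = 8
  d = 2
  x = 0
  return 2
After constant-fold (5 stmts):
  z = 8
  t = 8
  d = 2
  x = 0
  return 2
After dead-code-elim (1 stmts):
  return 2
Evaluate:
  z = 8  =>  z = 8
  t = z * 1  =>  t = 8
  d = 2 * 1  =>  d = 2
  x = 0  =>  x = 0
  return d = 2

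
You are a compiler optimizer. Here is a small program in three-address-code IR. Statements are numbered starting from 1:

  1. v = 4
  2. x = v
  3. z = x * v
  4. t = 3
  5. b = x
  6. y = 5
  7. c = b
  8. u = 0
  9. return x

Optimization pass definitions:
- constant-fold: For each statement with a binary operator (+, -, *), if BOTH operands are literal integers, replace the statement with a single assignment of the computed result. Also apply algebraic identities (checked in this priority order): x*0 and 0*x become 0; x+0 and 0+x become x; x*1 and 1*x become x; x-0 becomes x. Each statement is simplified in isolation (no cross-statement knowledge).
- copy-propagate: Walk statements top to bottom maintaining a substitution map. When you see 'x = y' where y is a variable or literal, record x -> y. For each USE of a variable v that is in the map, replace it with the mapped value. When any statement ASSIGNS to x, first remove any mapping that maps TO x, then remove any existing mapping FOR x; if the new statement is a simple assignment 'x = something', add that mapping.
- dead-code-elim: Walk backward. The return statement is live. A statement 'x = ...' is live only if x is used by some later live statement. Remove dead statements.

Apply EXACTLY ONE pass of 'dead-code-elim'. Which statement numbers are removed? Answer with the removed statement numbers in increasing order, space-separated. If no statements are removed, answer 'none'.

Answer: 3 4 5 6 7 8

Derivation:
Backward liveness scan:
Stmt 1 'v = 4': KEEP (v is live); live-in = []
Stmt 2 'x = v': KEEP (x is live); live-in = ['v']
Stmt 3 'z = x * v': DEAD (z not in live set ['x'])
Stmt 4 't = 3': DEAD (t not in live set ['x'])
Stmt 5 'b = x': DEAD (b not in live set ['x'])
Stmt 6 'y = 5': DEAD (y not in live set ['x'])
Stmt 7 'c = b': DEAD (c not in live set ['x'])
Stmt 8 'u = 0': DEAD (u not in live set ['x'])
Stmt 9 'return x': KEEP (return); live-in = ['x']
Removed statement numbers: [3, 4, 5, 6, 7, 8]
Surviving IR:
  v = 4
  x = v
  return x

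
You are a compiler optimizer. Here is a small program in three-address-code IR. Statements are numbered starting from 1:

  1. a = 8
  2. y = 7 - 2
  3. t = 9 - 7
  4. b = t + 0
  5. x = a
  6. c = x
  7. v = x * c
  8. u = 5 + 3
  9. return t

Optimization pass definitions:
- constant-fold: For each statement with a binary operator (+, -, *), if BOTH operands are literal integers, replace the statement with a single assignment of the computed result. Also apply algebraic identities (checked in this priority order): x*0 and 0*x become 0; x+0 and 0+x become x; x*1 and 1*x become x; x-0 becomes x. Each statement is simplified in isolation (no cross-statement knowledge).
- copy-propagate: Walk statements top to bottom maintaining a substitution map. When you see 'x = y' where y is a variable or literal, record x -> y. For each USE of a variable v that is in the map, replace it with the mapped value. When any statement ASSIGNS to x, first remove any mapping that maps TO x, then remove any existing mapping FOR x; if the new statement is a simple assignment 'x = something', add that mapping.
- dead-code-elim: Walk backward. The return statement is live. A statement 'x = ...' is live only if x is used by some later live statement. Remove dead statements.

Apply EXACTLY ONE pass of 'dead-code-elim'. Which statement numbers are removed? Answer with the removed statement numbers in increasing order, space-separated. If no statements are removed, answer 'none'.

Backward liveness scan:
Stmt 1 'a = 8': DEAD (a not in live set [])
Stmt 2 'y = 7 - 2': DEAD (y not in live set [])
Stmt 3 't = 9 - 7': KEEP (t is live); live-in = []
Stmt 4 'b = t + 0': DEAD (b not in live set ['t'])
Stmt 5 'x = a': DEAD (x not in live set ['t'])
Stmt 6 'c = x': DEAD (c not in live set ['t'])
Stmt 7 'v = x * c': DEAD (v not in live set ['t'])
Stmt 8 'u = 5 + 3': DEAD (u not in live set ['t'])
Stmt 9 'return t': KEEP (return); live-in = ['t']
Removed statement numbers: [1, 2, 4, 5, 6, 7, 8]
Surviving IR:
  t = 9 - 7
  return t

Answer: 1 2 4 5 6 7 8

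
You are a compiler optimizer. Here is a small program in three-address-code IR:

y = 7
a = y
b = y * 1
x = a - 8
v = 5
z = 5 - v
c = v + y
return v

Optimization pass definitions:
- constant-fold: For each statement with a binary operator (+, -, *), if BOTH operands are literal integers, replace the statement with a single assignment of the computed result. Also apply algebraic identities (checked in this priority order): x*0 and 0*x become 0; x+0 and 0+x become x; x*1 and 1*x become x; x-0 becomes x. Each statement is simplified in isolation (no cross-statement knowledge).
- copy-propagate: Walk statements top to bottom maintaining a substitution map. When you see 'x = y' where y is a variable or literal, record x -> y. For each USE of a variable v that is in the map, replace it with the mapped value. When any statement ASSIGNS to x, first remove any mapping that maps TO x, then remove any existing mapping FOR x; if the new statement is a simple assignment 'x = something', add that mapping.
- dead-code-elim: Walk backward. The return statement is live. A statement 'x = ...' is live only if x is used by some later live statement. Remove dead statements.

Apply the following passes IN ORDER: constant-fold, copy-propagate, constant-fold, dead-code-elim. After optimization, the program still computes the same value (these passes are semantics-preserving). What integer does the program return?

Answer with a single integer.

Answer: 5

Derivation:
Initial IR:
  y = 7
  a = y
  b = y * 1
  x = a - 8
  v = 5
  z = 5 - v
  c = v + y
  return v
After constant-fold (8 stmts):
  y = 7
  a = y
  b = y
  x = a - 8
  v = 5
  z = 5 - v
  c = v + y
  return v
After copy-propagate (8 stmts):
  y = 7
  a = 7
  b = 7
  x = 7 - 8
  v = 5
  z = 5 - 5
  c = 5 + 7
  return 5
After constant-fold (8 stmts):
  y = 7
  a = 7
  b = 7
  x = -1
  v = 5
  z = 0
  c = 12
  return 5
After dead-code-elim (1 stmts):
  return 5
Evaluate:
  y = 7  =>  y = 7
  a = y  =>  a = 7
  b = y * 1  =>  b = 7
  x = a - 8  =>  x = -1
  v = 5  =>  v = 5
  z = 5 - v  =>  z = 0
  c = v + y  =>  c = 12
  return v = 5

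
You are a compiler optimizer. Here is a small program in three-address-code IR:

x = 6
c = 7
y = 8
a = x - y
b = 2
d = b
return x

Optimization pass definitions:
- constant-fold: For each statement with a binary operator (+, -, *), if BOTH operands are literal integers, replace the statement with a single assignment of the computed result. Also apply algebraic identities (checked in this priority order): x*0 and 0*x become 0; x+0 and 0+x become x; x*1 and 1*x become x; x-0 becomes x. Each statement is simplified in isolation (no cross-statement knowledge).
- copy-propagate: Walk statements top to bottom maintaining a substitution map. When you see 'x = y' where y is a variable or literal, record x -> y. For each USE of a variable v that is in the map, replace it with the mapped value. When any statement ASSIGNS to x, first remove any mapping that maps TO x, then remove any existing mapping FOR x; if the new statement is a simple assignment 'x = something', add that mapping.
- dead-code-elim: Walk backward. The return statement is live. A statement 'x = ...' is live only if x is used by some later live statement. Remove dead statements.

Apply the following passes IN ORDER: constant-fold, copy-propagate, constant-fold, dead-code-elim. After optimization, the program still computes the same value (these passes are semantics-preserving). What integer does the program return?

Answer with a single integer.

Initial IR:
  x = 6
  c = 7
  y = 8
  a = x - y
  b = 2
  d = b
  return x
After constant-fold (7 stmts):
  x = 6
  c = 7
  y = 8
  a = x - y
  b = 2
  d = b
  return x
After copy-propagate (7 stmts):
  x = 6
  c = 7
  y = 8
  a = 6 - 8
  b = 2
  d = 2
  return 6
After constant-fold (7 stmts):
  x = 6
  c = 7
  y = 8
  a = -2
  b = 2
  d = 2
  return 6
After dead-code-elim (1 stmts):
  return 6
Evaluate:
  x = 6  =>  x = 6
  c = 7  =>  c = 7
  y = 8  =>  y = 8
  a = x - y  =>  a = -2
  b = 2  =>  b = 2
  d = b  =>  d = 2
  return x = 6

Answer: 6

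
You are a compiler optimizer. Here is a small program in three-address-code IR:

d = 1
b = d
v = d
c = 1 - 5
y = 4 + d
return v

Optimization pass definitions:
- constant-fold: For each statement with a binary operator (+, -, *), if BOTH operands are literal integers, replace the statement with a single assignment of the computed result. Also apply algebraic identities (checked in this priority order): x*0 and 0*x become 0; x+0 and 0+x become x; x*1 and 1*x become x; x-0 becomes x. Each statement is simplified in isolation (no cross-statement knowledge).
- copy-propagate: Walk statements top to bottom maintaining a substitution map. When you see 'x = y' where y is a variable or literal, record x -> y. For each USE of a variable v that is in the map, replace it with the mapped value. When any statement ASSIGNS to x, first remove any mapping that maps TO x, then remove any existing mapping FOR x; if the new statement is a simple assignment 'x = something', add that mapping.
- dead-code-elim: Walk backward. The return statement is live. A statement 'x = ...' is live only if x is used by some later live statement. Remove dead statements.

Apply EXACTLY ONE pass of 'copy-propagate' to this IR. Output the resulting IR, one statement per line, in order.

Applying copy-propagate statement-by-statement:
  [1] d = 1  (unchanged)
  [2] b = d  -> b = 1
  [3] v = d  -> v = 1
  [4] c = 1 - 5  (unchanged)
  [5] y = 4 + d  -> y = 4 + 1
  [6] return v  -> return 1
Result (6 stmts):
  d = 1
  b = 1
  v = 1
  c = 1 - 5
  y = 4 + 1
  return 1

Answer: d = 1
b = 1
v = 1
c = 1 - 5
y = 4 + 1
return 1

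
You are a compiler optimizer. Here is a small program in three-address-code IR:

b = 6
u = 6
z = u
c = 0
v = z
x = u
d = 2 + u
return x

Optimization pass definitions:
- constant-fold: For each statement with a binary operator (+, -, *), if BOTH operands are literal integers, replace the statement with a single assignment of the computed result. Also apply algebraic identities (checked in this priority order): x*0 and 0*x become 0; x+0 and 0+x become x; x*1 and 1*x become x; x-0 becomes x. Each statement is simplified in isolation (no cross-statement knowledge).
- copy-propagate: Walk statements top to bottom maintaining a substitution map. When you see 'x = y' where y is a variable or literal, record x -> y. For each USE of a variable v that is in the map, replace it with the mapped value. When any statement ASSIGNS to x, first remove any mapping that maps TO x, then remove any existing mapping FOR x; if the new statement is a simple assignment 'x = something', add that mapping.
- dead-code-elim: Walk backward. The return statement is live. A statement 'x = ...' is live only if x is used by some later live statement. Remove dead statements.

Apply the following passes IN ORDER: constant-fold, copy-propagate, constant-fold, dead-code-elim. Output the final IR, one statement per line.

Initial IR:
  b = 6
  u = 6
  z = u
  c = 0
  v = z
  x = u
  d = 2 + u
  return x
After constant-fold (8 stmts):
  b = 6
  u = 6
  z = u
  c = 0
  v = z
  x = u
  d = 2 + u
  return x
After copy-propagate (8 stmts):
  b = 6
  u = 6
  z = 6
  c = 0
  v = 6
  x = 6
  d = 2 + 6
  return 6
After constant-fold (8 stmts):
  b = 6
  u = 6
  z = 6
  c = 0
  v = 6
  x = 6
  d = 8
  return 6
After dead-code-elim (1 stmts):
  return 6

Answer: return 6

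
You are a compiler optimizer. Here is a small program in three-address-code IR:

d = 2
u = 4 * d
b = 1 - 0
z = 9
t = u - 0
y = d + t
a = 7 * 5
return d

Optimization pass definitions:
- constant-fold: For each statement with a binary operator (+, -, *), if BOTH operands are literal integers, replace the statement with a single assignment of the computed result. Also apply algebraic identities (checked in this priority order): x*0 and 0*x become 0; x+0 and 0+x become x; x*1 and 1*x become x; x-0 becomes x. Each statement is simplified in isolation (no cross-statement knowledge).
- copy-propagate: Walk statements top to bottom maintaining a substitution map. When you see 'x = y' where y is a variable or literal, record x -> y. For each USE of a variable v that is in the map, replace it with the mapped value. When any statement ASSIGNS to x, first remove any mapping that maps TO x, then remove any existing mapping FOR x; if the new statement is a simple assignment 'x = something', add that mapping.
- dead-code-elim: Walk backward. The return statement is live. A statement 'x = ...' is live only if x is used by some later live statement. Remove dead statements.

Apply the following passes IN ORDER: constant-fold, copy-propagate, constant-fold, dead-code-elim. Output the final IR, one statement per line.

Answer: return 2

Derivation:
Initial IR:
  d = 2
  u = 4 * d
  b = 1 - 0
  z = 9
  t = u - 0
  y = d + t
  a = 7 * 5
  return d
After constant-fold (8 stmts):
  d = 2
  u = 4 * d
  b = 1
  z = 9
  t = u
  y = d + t
  a = 35
  return d
After copy-propagate (8 stmts):
  d = 2
  u = 4 * 2
  b = 1
  z = 9
  t = u
  y = 2 + u
  a = 35
  return 2
After constant-fold (8 stmts):
  d = 2
  u = 8
  b = 1
  z = 9
  t = u
  y = 2 + u
  a = 35
  return 2
After dead-code-elim (1 stmts):
  return 2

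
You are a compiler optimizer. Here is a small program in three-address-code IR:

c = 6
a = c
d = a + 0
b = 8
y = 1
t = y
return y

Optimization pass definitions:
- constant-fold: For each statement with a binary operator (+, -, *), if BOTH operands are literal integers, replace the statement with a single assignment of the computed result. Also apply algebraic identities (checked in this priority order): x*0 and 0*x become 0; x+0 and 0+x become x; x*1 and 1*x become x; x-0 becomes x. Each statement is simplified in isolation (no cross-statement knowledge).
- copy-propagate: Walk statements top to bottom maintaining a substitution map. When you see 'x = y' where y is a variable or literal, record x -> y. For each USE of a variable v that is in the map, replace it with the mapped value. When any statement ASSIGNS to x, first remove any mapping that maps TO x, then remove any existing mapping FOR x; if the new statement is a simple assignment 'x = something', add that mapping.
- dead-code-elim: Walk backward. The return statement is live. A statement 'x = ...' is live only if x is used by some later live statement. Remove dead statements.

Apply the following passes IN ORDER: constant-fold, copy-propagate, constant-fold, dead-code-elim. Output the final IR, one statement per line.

Initial IR:
  c = 6
  a = c
  d = a + 0
  b = 8
  y = 1
  t = y
  return y
After constant-fold (7 stmts):
  c = 6
  a = c
  d = a
  b = 8
  y = 1
  t = y
  return y
After copy-propagate (7 stmts):
  c = 6
  a = 6
  d = 6
  b = 8
  y = 1
  t = 1
  return 1
After constant-fold (7 stmts):
  c = 6
  a = 6
  d = 6
  b = 8
  y = 1
  t = 1
  return 1
After dead-code-elim (1 stmts):
  return 1

Answer: return 1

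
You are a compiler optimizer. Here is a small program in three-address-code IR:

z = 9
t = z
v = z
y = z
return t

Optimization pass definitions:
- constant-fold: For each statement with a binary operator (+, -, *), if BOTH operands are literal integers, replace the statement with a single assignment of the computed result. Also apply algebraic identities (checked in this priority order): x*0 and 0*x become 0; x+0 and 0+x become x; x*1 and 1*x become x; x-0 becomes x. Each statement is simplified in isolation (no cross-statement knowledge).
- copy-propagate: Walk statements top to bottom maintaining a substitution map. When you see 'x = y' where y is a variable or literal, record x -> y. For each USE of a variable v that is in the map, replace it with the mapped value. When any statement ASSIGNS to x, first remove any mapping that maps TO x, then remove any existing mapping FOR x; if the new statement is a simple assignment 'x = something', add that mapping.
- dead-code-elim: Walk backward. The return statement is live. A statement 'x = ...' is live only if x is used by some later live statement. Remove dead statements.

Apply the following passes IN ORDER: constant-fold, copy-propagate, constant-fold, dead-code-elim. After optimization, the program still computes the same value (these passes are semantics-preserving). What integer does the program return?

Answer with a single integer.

Answer: 9

Derivation:
Initial IR:
  z = 9
  t = z
  v = z
  y = z
  return t
After constant-fold (5 stmts):
  z = 9
  t = z
  v = z
  y = z
  return t
After copy-propagate (5 stmts):
  z = 9
  t = 9
  v = 9
  y = 9
  return 9
After constant-fold (5 stmts):
  z = 9
  t = 9
  v = 9
  y = 9
  return 9
After dead-code-elim (1 stmts):
  return 9
Evaluate:
  z = 9  =>  z = 9
  t = z  =>  t = 9
  v = z  =>  v = 9
  y = z  =>  y = 9
  return t = 9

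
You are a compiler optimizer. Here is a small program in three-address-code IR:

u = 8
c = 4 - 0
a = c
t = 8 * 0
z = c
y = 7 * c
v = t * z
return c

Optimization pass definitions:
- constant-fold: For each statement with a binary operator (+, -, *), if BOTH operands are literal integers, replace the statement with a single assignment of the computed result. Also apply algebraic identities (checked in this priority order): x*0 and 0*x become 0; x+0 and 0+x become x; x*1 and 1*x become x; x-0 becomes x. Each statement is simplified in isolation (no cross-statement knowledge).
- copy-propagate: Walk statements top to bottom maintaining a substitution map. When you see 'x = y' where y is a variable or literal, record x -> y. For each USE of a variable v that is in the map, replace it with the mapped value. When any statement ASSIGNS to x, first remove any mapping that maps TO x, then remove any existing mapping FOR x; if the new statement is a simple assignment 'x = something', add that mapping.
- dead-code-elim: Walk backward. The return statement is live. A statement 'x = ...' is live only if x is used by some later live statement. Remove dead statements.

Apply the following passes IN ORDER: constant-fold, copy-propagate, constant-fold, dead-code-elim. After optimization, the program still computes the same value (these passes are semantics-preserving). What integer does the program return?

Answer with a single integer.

Initial IR:
  u = 8
  c = 4 - 0
  a = c
  t = 8 * 0
  z = c
  y = 7 * c
  v = t * z
  return c
After constant-fold (8 stmts):
  u = 8
  c = 4
  a = c
  t = 0
  z = c
  y = 7 * c
  v = t * z
  return c
After copy-propagate (8 stmts):
  u = 8
  c = 4
  a = 4
  t = 0
  z = 4
  y = 7 * 4
  v = 0 * 4
  return 4
After constant-fold (8 stmts):
  u = 8
  c = 4
  a = 4
  t = 0
  z = 4
  y = 28
  v = 0
  return 4
After dead-code-elim (1 stmts):
  return 4
Evaluate:
  u = 8  =>  u = 8
  c = 4 - 0  =>  c = 4
  a = c  =>  a = 4
  t = 8 * 0  =>  t = 0
  z = c  =>  z = 4
  y = 7 * c  =>  y = 28
  v = t * z  =>  v = 0
  return c = 4

Answer: 4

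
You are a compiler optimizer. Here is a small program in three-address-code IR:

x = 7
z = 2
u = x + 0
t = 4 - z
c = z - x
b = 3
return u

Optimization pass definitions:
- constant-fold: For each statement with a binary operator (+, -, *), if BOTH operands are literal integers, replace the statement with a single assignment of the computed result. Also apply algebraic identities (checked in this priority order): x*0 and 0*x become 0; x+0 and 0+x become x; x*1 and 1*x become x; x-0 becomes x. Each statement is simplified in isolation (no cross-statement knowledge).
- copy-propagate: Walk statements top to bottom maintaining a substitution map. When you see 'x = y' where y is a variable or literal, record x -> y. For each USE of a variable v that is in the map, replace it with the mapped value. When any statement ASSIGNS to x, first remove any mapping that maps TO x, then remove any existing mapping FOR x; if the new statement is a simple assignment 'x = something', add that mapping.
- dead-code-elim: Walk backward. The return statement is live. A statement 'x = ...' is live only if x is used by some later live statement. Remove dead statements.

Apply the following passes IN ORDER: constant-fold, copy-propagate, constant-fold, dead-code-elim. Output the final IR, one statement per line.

Answer: return 7

Derivation:
Initial IR:
  x = 7
  z = 2
  u = x + 0
  t = 4 - z
  c = z - x
  b = 3
  return u
After constant-fold (7 stmts):
  x = 7
  z = 2
  u = x
  t = 4 - z
  c = z - x
  b = 3
  return u
After copy-propagate (7 stmts):
  x = 7
  z = 2
  u = 7
  t = 4 - 2
  c = 2 - 7
  b = 3
  return 7
After constant-fold (7 stmts):
  x = 7
  z = 2
  u = 7
  t = 2
  c = -5
  b = 3
  return 7
After dead-code-elim (1 stmts):
  return 7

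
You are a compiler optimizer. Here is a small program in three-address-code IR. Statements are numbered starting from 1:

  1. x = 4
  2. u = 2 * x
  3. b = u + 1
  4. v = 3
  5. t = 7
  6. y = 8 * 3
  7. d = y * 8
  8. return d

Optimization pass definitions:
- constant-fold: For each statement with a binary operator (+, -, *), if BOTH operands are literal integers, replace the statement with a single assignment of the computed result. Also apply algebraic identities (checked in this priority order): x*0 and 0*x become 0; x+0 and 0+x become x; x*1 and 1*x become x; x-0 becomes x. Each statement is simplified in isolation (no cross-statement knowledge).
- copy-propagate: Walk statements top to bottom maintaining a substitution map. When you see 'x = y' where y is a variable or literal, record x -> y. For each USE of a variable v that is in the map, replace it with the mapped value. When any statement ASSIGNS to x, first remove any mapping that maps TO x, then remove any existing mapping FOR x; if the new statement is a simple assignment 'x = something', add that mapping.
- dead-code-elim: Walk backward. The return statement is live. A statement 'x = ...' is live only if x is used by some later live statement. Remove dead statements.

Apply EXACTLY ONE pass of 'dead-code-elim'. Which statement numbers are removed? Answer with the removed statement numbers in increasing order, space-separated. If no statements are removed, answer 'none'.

Answer: 1 2 3 4 5

Derivation:
Backward liveness scan:
Stmt 1 'x = 4': DEAD (x not in live set [])
Stmt 2 'u = 2 * x': DEAD (u not in live set [])
Stmt 3 'b = u + 1': DEAD (b not in live set [])
Stmt 4 'v = 3': DEAD (v not in live set [])
Stmt 5 't = 7': DEAD (t not in live set [])
Stmt 6 'y = 8 * 3': KEEP (y is live); live-in = []
Stmt 7 'd = y * 8': KEEP (d is live); live-in = ['y']
Stmt 8 'return d': KEEP (return); live-in = ['d']
Removed statement numbers: [1, 2, 3, 4, 5]
Surviving IR:
  y = 8 * 3
  d = y * 8
  return d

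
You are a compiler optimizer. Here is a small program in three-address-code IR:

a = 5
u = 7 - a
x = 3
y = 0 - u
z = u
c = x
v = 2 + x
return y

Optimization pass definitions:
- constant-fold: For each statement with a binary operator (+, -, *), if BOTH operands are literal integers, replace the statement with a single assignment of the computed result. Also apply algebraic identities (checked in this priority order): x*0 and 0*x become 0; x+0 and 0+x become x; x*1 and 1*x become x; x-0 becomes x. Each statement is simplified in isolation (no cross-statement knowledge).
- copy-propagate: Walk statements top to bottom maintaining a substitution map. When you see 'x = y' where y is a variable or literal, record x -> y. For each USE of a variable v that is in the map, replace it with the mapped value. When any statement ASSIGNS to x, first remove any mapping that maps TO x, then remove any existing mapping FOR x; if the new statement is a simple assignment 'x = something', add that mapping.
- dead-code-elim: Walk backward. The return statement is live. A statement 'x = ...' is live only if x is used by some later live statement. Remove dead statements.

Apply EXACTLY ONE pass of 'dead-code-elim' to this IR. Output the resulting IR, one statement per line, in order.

Answer: a = 5
u = 7 - a
y = 0 - u
return y

Derivation:
Applying dead-code-elim statement-by-statement:
  [8] return y  -> KEEP (return); live=['y']
  [7] v = 2 + x  -> DEAD (v not live)
  [6] c = x  -> DEAD (c not live)
  [5] z = u  -> DEAD (z not live)
  [4] y = 0 - u  -> KEEP; live=['u']
  [3] x = 3  -> DEAD (x not live)
  [2] u = 7 - a  -> KEEP; live=['a']
  [1] a = 5  -> KEEP; live=[]
Result (4 stmts):
  a = 5
  u = 7 - a
  y = 0 - u
  return y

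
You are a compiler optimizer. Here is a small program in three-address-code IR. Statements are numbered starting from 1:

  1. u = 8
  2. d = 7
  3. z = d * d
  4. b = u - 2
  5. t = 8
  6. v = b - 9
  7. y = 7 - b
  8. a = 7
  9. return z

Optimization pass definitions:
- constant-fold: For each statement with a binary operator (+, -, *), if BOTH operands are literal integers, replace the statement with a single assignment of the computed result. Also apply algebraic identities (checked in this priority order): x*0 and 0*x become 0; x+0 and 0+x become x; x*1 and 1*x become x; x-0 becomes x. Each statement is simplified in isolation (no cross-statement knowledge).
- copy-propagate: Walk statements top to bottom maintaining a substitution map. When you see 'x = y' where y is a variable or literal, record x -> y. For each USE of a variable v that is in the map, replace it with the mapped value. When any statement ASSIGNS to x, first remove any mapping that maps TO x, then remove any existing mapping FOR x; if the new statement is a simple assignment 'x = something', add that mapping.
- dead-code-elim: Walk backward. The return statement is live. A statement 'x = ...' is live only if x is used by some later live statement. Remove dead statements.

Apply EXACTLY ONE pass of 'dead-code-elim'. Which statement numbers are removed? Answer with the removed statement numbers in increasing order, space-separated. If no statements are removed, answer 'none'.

Answer: 1 4 5 6 7 8

Derivation:
Backward liveness scan:
Stmt 1 'u = 8': DEAD (u not in live set [])
Stmt 2 'd = 7': KEEP (d is live); live-in = []
Stmt 3 'z = d * d': KEEP (z is live); live-in = ['d']
Stmt 4 'b = u - 2': DEAD (b not in live set ['z'])
Stmt 5 't = 8': DEAD (t not in live set ['z'])
Stmt 6 'v = b - 9': DEAD (v not in live set ['z'])
Stmt 7 'y = 7 - b': DEAD (y not in live set ['z'])
Stmt 8 'a = 7': DEAD (a not in live set ['z'])
Stmt 9 'return z': KEEP (return); live-in = ['z']
Removed statement numbers: [1, 4, 5, 6, 7, 8]
Surviving IR:
  d = 7
  z = d * d
  return z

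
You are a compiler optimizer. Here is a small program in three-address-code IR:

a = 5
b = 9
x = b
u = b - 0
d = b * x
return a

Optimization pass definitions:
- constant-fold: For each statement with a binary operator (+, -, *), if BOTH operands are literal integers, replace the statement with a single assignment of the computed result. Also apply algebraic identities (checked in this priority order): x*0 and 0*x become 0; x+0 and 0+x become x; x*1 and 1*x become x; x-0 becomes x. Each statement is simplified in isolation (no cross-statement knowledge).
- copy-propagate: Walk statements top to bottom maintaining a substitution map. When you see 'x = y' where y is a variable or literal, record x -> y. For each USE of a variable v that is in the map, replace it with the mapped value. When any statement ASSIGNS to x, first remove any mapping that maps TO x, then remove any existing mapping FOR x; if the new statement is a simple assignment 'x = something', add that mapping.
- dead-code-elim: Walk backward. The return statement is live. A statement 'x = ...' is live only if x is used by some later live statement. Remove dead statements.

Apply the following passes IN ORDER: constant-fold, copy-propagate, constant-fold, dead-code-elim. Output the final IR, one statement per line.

Answer: return 5

Derivation:
Initial IR:
  a = 5
  b = 9
  x = b
  u = b - 0
  d = b * x
  return a
After constant-fold (6 stmts):
  a = 5
  b = 9
  x = b
  u = b
  d = b * x
  return a
After copy-propagate (6 stmts):
  a = 5
  b = 9
  x = 9
  u = 9
  d = 9 * 9
  return 5
After constant-fold (6 stmts):
  a = 5
  b = 9
  x = 9
  u = 9
  d = 81
  return 5
After dead-code-elim (1 stmts):
  return 5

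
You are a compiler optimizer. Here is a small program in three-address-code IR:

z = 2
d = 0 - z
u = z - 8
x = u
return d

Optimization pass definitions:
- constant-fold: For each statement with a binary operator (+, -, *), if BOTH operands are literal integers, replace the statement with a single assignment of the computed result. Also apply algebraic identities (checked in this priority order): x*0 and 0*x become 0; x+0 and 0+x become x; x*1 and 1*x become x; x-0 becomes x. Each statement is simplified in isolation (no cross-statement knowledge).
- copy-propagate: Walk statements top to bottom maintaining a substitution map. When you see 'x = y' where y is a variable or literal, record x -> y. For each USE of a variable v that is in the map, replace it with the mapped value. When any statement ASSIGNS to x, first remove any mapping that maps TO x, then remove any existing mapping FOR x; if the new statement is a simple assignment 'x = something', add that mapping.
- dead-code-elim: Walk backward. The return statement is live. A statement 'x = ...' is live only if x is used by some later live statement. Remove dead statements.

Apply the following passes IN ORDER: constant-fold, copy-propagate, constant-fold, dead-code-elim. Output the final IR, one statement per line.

Answer: d = -2
return d

Derivation:
Initial IR:
  z = 2
  d = 0 - z
  u = z - 8
  x = u
  return d
After constant-fold (5 stmts):
  z = 2
  d = 0 - z
  u = z - 8
  x = u
  return d
After copy-propagate (5 stmts):
  z = 2
  d = 0 - 2
  u = 2 - 8
  x = u
  return d
After constant-fold (5 stmts):
  z = 2
  d = -2
  u = -6
  x = u
  return d
After dead-code-elim (2 stmts):
  d = -2
  return d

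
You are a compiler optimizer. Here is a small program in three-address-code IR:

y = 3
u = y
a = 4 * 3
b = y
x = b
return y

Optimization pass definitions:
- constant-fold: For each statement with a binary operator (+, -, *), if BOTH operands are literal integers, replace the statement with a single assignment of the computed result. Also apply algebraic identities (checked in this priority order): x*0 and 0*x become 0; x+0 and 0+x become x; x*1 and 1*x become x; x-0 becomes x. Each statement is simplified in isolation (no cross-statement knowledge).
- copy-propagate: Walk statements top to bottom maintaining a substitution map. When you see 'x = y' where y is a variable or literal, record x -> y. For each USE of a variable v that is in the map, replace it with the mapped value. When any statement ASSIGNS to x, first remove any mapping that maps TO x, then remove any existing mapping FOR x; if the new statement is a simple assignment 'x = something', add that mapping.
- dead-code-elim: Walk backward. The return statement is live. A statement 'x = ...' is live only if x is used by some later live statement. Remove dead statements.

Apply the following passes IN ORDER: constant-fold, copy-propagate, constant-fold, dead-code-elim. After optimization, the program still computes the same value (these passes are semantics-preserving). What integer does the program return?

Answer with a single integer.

Initial IR:
  y = 3
  u = y
  a = 4 * 3
  b = y
  x = b
  return y
After constant-fold (6 stmts):
  y = 3
  u = y
  a = 12
  b = y
  x = b
  return y
After copy-propagate (6 stmts):
  y = 3
  u = 3
  a = 12
  b = 3
  x = 3
  return 3
After constant-fold (6 stmts):
  y = 3
  u = 3
  a = 12
  b = 3
  x = 3
  return 3
After dead-code-elim (1 stmts):
  return 3
Evaluate:
  y = 3  =>  y = 3
  u = y  =>  u = 3
  a = 4 * 3  =>  a = 12
  b = y  =>  b = 3
  x = b  =>  x = 3
  return y = 3

Answer: 3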